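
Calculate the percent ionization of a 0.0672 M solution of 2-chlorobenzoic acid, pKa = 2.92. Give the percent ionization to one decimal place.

ClC6H4COOH ⇌ ClC6H4COO- + H+; let x = [H+] at equilibrium.
Ka = 10^(−2.92) = 1.20 × 10^-3
Solve x² + 0.0012x − 8.06e-05 = 0 → x = 8.40 × 10^-3 M
% ionization = x/C₀ × 100% = 8.40 × 10^-3/0.0672 × 100% = 12.5%

12.5%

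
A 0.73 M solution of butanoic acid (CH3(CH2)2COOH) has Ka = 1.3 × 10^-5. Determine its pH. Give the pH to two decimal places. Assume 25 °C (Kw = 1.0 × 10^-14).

pH = 2.51

CH3(CH2)2COOH ⇌ CH3(CH2)2COO- + H+
From the ICE table, Ka = x²/(0.73 − x) = 1.3 × 10^-5.
Since Ka ≪ C₀, x ≈ √(Ka·C₀) = 3.08 × 10^-3 M.
Check: 0.42% ionized — well under 5%, approximation valid.
pH = −log(3.08 × 10^-3) = 2.51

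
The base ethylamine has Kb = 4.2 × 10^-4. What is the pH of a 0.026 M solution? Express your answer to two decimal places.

C2H5NH2 + H2O ⇌ C2H5NH3+ + OH-
From the ICE table, Kb = [OH-]²/(0.026 − [OH-]) = 4.2 × 10^-4.
Here C₀/Kb ≈ 61.9, so the small-[OH-] approximation fails. Use the quadratic:
[OH-] = [−0.00042 + √(0.00042² + 4.37e-05)]/2 = 3.10 × 10^-3 M
pOH = 2.51, so pH = 14.00 − pOH = 11.49

pH = 11.49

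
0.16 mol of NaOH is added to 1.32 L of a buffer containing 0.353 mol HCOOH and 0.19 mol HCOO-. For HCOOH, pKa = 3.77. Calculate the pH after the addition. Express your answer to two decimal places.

OH- converts HCOOH to HCOO-: HCOOH → 0.193 mol, HCOO- → 0.35 mol.
pH = pKa + log(n_HCOO-/n_HCOOH) = 3.77 + log(0.35/0.193) = 3.77 + (+0.259)

pH = 4.03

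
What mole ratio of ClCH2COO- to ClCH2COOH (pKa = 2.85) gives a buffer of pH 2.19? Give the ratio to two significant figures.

pH = pKa + log(r) ⇒ log(r) = 2.19 − 2.85 = -0.66
r = [ClCH2COO-]/[ClCH2COOH] = 10^(-0.66) = 0.219

ratio = 0.22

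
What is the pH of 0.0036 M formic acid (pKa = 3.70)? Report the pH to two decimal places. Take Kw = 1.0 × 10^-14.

pH = 3.12

HCOOH ⇌ HCOO- + H+
Ka = 10^(−3.70) = 2.00 × 10^-4
From the ICE table, Ka = x²/(0.0036 − x) = 2.00 × 10^-4.
x is not negligible relative to C₀; solve x² + 0.0002·x − 7.2e-07 = 0.
x = [−0.0002 + √(0.0002² + 2.88e-06)]/2 = 7.54 × 10^-4 M
pH = −log(7.54 × 10^-4) = 3.12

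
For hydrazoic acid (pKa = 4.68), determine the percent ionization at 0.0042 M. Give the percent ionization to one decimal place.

6.8%

HN3 ⇌ N3- + H+; let x = [H+] at equilibrium.
Ka = 10^(−4.68) = 2.09 × 10^-5
Solve x² + 2.09e-05x − 8.78e-08 = 0 → x = 2.86 × 10^-4 M
% ionization = x/C₀ × 100% = 2.86 × 10^-4/0.0042 × 100% = 6.8%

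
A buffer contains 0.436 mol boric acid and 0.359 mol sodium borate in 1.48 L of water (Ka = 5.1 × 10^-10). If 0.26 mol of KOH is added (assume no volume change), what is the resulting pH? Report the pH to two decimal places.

pH = 9.84

OH- converts B(OH)3 to B(OH)4-: B(OH)3 → 0.176 mol, B(OH)4- → 0.619 mol.
pKa = −log(5.1 × 10^-10) = 9.292
pH = pKa + log(n_B(OH)4-/n_B(OH)3) = 9.292 + log(0.619/0.176) = 9.292 + (+0.546)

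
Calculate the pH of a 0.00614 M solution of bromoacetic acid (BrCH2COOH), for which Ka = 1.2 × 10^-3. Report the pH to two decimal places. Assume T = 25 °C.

BrCH2COOH ⇌ BrCH2COO- + H+
From the ICE table, Ka = [H+]²/(0.00614 − [H+]) = 1.2 × 10^-3.
[H+] is not negligible relative to C₀; solve [H+]² + 0.0012·[H+] − 7.37e-06 = 0.
[H+] = (−Ka + √(Ka² + 4·Ka·C₀))/2 = 2.18 × 10^-3 M
pH = −log[H+] = −log(2.18 × 10^-3) = 2.66

pH = 2.66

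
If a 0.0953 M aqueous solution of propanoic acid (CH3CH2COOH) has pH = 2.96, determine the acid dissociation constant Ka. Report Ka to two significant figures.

[H+] = 10^(-2.96) = 1.10 × 10^-3 M
At equilibrium [HA] = 0.0953 − 1.10 × 10^-3 = 9.42 × 10^-2 M
Ka = [H+][A-]/[HA] = (1.10 × 10^-3)² / 9.42 × 10^-2 = 1.3 × 10^-5

Ka = 1.3 × 10^-5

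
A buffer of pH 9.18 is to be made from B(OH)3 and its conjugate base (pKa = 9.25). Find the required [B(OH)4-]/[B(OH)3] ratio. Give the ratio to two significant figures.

ratio = 0.85

pH = pKa + log(r) ⇒ log(r) = 9.18 − 9.25 = -0.07
r = [B(OH)4-]/[B(OH)3] = 10^(-0.07) = 0.851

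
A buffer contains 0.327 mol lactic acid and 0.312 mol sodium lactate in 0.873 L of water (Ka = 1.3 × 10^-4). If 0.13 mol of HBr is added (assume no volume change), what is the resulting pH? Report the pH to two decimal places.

pH = 3.49

After neutralization: n(CH3CH(OH)COOH) = 0.457 mol, n(CH3CH(OH)COO-) = 0.182 mol.
pKa = −log(1.3 × 10^-4) = 3.886
Henderson–Hasselbalch with mole ratio 0.182/0.457: pH = 3.886 + (-0.400)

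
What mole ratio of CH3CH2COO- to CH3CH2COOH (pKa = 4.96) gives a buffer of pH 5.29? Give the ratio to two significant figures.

pH = pKa + log(r) ⇒ log(r) = 5.29 − 4.96 = +0.33
r = [CH3CH2COO-]/[CH3CH2COOH] = 10^(+0.33) = 2.14

ratio = 2.1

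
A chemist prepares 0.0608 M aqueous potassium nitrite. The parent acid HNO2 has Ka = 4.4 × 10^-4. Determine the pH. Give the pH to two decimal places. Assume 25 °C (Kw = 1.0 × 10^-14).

NO2- is the conjugate base of the weak acid HNO2.
Kb = Kw/Ka = 1.0×10^-14 / 4.4 × 10^-4 = 2.27 × 10^-11
Kb = [OH-]²/(0.0608 − [OH-]) = 2.27 × 10^-11
Assume [OH-] ≪ 0.0608: [OH-] ≈ √(2.27 × 10^-11 × 0.0608) = 1.17 × 10^-6 M
Check: 0.0019% ionized — well under 5%, approximation valid.
pOH = −log(1.17 × 10^-6) = 5.93; pH = 14.00 − 5.93 = 8.07

pH = 8.07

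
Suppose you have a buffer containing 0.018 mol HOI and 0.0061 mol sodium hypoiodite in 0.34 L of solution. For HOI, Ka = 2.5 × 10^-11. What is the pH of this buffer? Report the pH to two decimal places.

pH = 10.13

pKa = −log(2.5 × 10^-11) = 10.602
Henderson–Hasselbalch: pH = pKa + log([OI-]/[HOI]) = 10.602 + log(0.0061/0.018)
pH = 10.602 + (-0.470) = 10.13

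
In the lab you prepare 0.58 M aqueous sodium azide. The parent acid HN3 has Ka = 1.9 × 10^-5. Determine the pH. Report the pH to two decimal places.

N3- is the conjugate base of the weak acid HN3.
Kb = Kw/Ka = 1.0×10^-14 / 1.9 × 10^-5 = 5.26 × 10^-10
Kb = [OH-]²/(0.58 − [OH-]) = 5.26 × 10^-10
Assume [OH-] ≪ 0.58: [OH-] ≈ √(5.26 × 10^-10 × 0.58) = 1.75 × 10^-5 M
Check: 0.003% ionized — well under 5%, approximation valid.
pOH = 4.76, so pH = 14.00 − pOH = 9.24

pH = 9.24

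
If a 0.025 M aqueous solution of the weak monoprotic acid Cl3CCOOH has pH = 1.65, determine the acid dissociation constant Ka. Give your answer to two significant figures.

[H+] = 10^(-1.65) = 2.24 × 10^-2 M
At equilibrium [HA] = 0.025 − 2.24 × 10^-2 = 2.60 × 10^-3 M
Ka = [H+][A-]/[HA] = (2.24 × 10^-2)² / 2.60 × 10^-3 = 1.9 × 10^-1

Ka = 1.9 × 10^-1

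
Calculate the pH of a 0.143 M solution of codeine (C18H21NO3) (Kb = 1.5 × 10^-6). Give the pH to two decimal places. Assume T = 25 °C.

pH = 10.67

C18H21NO3 + H2O ⇌ C18H22NO3+ + OH-
Let x = [OH-] at equilibrium. Kb = x²/(0.143 − x).
Assume x ≪ 0.143: x ≈ √(1.5 × 10^-6 × 0.143) = 4.63 × 10^-4 M
pOH = 3.33, so pH = 14.00 − pOH = 10.67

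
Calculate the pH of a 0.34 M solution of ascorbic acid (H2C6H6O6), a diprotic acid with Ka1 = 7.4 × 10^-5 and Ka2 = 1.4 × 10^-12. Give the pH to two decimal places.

pH = 2.30

Ka1 ≫ Ka2, so treat the first dissociation as the only significant source of H+.
Ka1 = x²/(0.34 − x) = 7.4 × 10^-5
x ≈ √(7.4 × 10^-5 × 0.34) = 5.02 × 10^-3 M
pH = −log(5.02 × 10^-3) = 2.30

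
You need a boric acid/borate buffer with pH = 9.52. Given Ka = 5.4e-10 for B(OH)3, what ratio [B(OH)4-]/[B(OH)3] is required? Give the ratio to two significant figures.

ratio = 1.8

pKa = -log(5.4 × 10^-10) = 9.268
pH = pKa + log(r) ⇒ log(r) = 9.52 − 9.268 = +0.252
r = [B(OH)4-]/[B(OH)3] = 10^(+0.252) = 1.79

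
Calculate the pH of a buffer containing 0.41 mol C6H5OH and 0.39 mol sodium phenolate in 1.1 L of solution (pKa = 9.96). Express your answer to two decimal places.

Using pH = pKa + log([base]/[acid]) with [base]/[acid] = 0.39/0.41:
pH = 9.96 + (-0.022) = 9.94

pH = 9.94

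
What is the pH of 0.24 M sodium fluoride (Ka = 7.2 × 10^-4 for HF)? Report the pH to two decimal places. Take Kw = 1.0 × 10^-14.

F- is the conjugate base of the weak acid HF.
Kb = Kw/Ka = 1.0×10^-14 / 7.2 × 10^-4 = 1.39 × 10^-11
Kb = x²/(0.24 − x) = 1.39 × 10^-11
Assume x ≪ 0.24: x ≈ √(1.39 × 10^-11 × 0.24) = 1.83 × 10^-6 M
Check: 0.00076% ionized — well under 5%, approximation valid.
pOH = −log(1.83 × 10^-6) = 5.74; pH = 14.00 − 5.74 = 8.26

pH = 8.26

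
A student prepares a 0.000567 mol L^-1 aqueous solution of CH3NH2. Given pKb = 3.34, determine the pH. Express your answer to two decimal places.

CH3NH2 + H2O ⇌ CH3NH3+ + OH-
Kb = 10^(−3.34) = 4.57 × 10^-4
From the ICE table, Kb = [OH-]²/(0.000567 − [OH-]) = 4.57 × 10^-4.
The 5% rule fails; solving [OH-]² + Kb·[OH-] − Kb·C₀ = 0 exactly:
[OH-] = [−0.000457 + √(0.000457² + 1.04e-06)]/2 = 3.29 × 10^-4 M
pOH = −log(3.29 × 10^-4) = 3.48; pH = 14.00 − 3.48 = 10.52

pH = 10.52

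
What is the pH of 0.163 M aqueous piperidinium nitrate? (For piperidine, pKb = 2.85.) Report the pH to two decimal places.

pH = 5.97

C5H10NH2+ is the conjugate acid of the weak base C5H10NH.
Kb = 10^(−2.85) = 1.41 × 10^-3
Ka = Kw/Kb = 1.0×10^-14 / 1.41 × 10^-3 = 7.09 × 10^-12
Let x = [H+] at equilibrium. Ka = x²/(0.163 − x).
Assume x ≪ 0.163: x ≈ √(7.09 × 10^-12 × 0.163) = 1.08 × 10^-6 M
(x/C₀ = 0.00066% < 5%, so the approximation holds.)
pH = −log[H+] = −log(1.08 × 10^-6) = 5.97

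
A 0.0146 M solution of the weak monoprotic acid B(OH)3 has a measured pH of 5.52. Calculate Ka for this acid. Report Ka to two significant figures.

[H+] = 10^(-5.52) = 3.02 × 10^-6 M
At equilibrium [HA] = 0.0146 − 3.02 × 10^-6 = 1.46 × 10^-2 M
Ka = [H+][A-]/[HA] = (3.02 × 10^-6)² / 1.46 × 10^-2 = 6.2 × 10^-10

Ka = 6.2 × 10^-10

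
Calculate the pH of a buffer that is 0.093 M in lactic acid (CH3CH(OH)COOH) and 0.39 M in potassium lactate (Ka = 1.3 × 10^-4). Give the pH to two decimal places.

pH = 4.51

pKa = −log(1.3 × 10^-4) = 3.886
Using pH = pKa + log([base]/[acid]) with [base]/[acid] = 0.39/0.093:
pH = 3.886 + (+0.623) = 4.51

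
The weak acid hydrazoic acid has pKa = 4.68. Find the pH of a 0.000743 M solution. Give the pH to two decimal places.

pH = 3.94

HN3 ⇌ N3- + H+
Ka = 10^(−4.68) = 2.09 × 10^-5
Ka = [H+]²/(0.000743 − [H+]) = 2.09 × 10^-5
The 5% rule fails; solving [H+]² + Ka·[H+] − Ka·C₀ = 0 exactly:
[H+] = [−2.09e-05 + √(2.09e-05² + 6.21e-08)]/2 = 1.15 × 10^-4 M
pH = −log[H+] = −log(1.15 × 10^-4) = 3.94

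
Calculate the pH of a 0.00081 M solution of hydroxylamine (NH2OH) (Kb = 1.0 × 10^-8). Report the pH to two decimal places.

NH2OH + H2O ⇌ NH3OH+ + OH-
Kb = x²/(0.00081 − x) = 1.0 × 10^-8
Since Kb ≪ C₀, x ≈ √(Kb·C₀) = 2.85 × 10^-6 M.
pOH = 5.55, so pH = 14.00 − pOH = 8.45

pH = 8.45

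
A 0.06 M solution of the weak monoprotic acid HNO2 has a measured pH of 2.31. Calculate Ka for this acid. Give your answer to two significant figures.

[H+] = 10^(-2.31) = 4.90 × 10^-3 M
At equilibrium [HA] = 0.06 − 4.90 × 10^-3 = 5.51 × 10^-2 M
Ka = [H+][A-]/[HA] = (4.90 × 10^-3)² / 5.51 × 10^-2 = 4.4 × 10^-4

Ka = 4.4 × 10^-4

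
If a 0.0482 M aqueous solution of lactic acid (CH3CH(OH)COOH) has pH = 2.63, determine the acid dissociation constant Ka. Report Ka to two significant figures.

[H+] = 10^(-2.63) = 2.34 × 10^-3 M
At equilibrium [HA] = 0.0482 − 2.34 × 10^-3 = 4.59 × 10^-2 M
Ka = [H+][A-]/[HA] = (2.34 × 10^-3)² / 4.59 × 10^-2 = 1.2 × 10^-4

Ka = 1.2 × 10^-4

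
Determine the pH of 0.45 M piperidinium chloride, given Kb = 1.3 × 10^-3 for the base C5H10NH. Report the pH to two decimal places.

C5H10NH2+ is the conjugate acid of the weak base C5H10NH.
Ka = Kw/Kb = 1.0×10^-14 / 1.3 × 10^-3 = 7.69 × 10^-12
From the ICE table, Ka = [H+]²/(0.45 − [H+]) = 7.69 × 10^-12.
Assume [H+] ≪ 0.45: [H+] ≈ √(7.69 × 10^-12 × 0.45) = 1.86 × 10^-6 M
pH = −log(1.86 × 10^-6) = 5.73

pH = 5.73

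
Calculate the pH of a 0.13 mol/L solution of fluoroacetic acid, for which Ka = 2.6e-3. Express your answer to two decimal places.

pH = 1.77

FCH2COOH ⇌ FCH2COO- + H+
From the ICE table, Ka = [H+]²/(0.13 − [H+]) = 2.6 × 10^-3.
[H+] is not negligible relative to C₀; solve [H+]² + 0.0026·[H+] − 0.000338 = 0.
[H+] = (−Ka + √(Ka² + 4·Ka·C₀))/2 = 1.71 × 10^-2 M
pH = −log[H+] = −log(1.71 × 10^-2) = 1.77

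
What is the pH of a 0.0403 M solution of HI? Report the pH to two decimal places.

HI is a strong acid and dissociates completely, so [H+] = 0.0403 M.
pH = -log(0.0403) = 1.39

pH = 1.39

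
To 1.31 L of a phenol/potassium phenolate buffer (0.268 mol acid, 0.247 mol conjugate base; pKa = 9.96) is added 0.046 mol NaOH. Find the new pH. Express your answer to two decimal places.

pH = 10.08

After neutralization: n(C6H5OH) = 0.222 mol, n(C6H5O-) = 0.293 mol.
pH = pKa + log(n_C6H5O-/n_C6H5OH) = 9.96 + log(0.293/0.222) = 9.96 + (+0.121)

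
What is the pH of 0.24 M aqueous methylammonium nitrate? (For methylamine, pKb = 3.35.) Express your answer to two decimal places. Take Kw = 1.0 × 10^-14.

pH = 5.63

CH3NH3+ is the conjugate acid of the weak base CH3NH2.
Kb = 10^(−3.35) = 4.47 × 10^-4
Ka = Kw/Kb = 1.0×10^-14 / 4.47 × 10^-4 = 2.24 × 10^-11
From the ICE table, Ka = x²/(0.24 − x) = 2.24 × 10^-11.
Since Ka ≪ C₀, x ≈ √(Ka·C₀) = 2.32 × 10^-6 M.
(x/C₀ = 0.00097% < 5%, so the approximation holds.)
pH = −log(2.32 × 10^-6) = 5.63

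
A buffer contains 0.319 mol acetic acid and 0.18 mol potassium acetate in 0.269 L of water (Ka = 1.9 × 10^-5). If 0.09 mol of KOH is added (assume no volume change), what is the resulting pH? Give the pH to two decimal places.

OH- converts CH3COOH to CH3COO-: CH3COOH → 0.229 mol, CH3COO- → 0.27 mol.
pKa = −log(1.9 × 10^-5) = 4.721
pH = pKa + log([A⁻]/[HA]) = 4.721 + log(0.27/0.229) = 4.721 +0.072

pH = 4.79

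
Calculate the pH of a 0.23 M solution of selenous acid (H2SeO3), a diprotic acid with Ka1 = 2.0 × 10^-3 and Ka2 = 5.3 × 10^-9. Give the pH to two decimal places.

pH = 1.69

Ka1 ≫ Ka2, so treat the first dissociation as the only significant source of H+.
Ka1 = x²/(0.23 − x) = 2.0 × 10^-3
Solving the quadratic: x = (−Ka1 + √(Ka1² + 4·Ka1·C₀))/2 = 2.05 × 10^-2 M
pH = −log(2.05 × 10^-2) = 1.69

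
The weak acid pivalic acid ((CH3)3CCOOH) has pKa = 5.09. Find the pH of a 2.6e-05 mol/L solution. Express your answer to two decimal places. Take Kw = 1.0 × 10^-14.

pH = 4.96

(CH3)3CCOOH ⇌ (CH3)3CCOO- + H+
Ka = 10^(−5.09) = 8.13 × 10^-6
From the ICE table, Ka = [H+]²/(2.6e-05 − [H+]) = 8.13 × 10^-6.
Here C₀/Ka ≈ 3.2, so the small-[H+] approximation fails. Use the quadratic:
[H+] = (−Ka + √(Ka² + 4·Ka·C₀))/2 = 1.10 × 10^-5 M
pH = −log[H+] = −log(1.10 × 10^-5) = 4.96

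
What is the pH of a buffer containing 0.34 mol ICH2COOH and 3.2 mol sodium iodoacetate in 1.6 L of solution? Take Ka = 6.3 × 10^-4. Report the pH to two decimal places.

pKa = −log(6.3 × 10^-4) = 3.201
pH = pKa + log([A⁻]/[HA]) = 3.201 + log(3.2/0.34)
pH = 3.201 + (+0.974) = 4.17

pH = 4.17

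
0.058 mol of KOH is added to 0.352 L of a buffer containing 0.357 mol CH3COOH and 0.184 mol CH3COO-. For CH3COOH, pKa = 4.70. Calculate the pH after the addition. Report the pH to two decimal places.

After neutralization: n(CH3COOH) = 0.299 mol, n(CH3COO-) = 0.242 mol.
pH = pKa + log([A⁻]/[HA]) = 4.70 + log(0.242/0.299) = 4.70 -0.092

pH = 4.61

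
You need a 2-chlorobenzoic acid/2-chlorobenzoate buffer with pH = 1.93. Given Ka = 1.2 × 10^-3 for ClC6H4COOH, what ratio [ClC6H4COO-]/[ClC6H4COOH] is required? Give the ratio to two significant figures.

pKa = -log(1.2 × 10^-3) = 2.921
pH = pKa + log(r) ⇒ log(r) = 1.93 − 2.921 = -0.991
r = [ClC6H4COO-]/[ClC6H4COOH] = 10^(-0.991) = 0.102

ratio = 0.10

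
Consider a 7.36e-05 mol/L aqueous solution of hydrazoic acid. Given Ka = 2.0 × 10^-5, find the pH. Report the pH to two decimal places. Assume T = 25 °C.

HN3 ⇌ N3- + H+
Let x = [H+] at equilibrium. Ka = x²/(7.36e-05 − x).
The 5% rule fails; solving x² + Ka·x − Ka·C₀ = 0 exactly:
x = (−Ka + √(Ka² + 4·Ka·C₀))/2 = 2.96 × 10^-5 M
pH = −log(2.96 × 10^-5) = 4.53

pH = 4.53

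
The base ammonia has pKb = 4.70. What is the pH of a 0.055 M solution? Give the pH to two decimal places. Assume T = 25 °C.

NH3 + H2O ⇌ NH4+ + OH-
Kb = 10^(−4.70) = 2.00 × 10^-5
From the ICE table, Kb = x²/(0.055 − x) = 2.00 × 10^-5.
Since Kb ≪ C₀, x ≈ √(Kb·C₀) = 1.05 × 10^-3 M.
(x/C₀ = 1.9% < 5%, so the approximation holds.)
pOH = 2.98, so pH = 14.00 − pOH = 11.02

pH = 11.02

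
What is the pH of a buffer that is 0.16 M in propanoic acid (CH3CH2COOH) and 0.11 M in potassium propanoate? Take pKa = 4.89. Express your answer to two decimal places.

pH = 4.73

Using pH = pKa + log([base]/[acid]) with [base]/[acid] = 0.11/0.16:
pH = 4.89 + (-0.163) = 4.73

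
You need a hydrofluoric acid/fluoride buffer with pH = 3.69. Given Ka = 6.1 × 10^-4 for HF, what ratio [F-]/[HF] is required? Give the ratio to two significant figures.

pKa = -log(6.1 × 10^-4) = 3.215
pH = pKa + log(r) ⇒ log(r) = 3.69 − 3.215 = +0.475
r = [F-]/[HF] = 10^(+0.475) = 2.99

ratio = 3.0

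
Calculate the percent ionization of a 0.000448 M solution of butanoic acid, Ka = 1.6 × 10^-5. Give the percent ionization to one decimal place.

CH3(CH2)2COOH ⇌ CH3(CH2)2COO- + H+; let x = [H+] at equilibrium.
Solve x² + 1.6e-05x − 7.17e-09 = 0 → x = 7.70 × 10^-5 M
Fraction ionized = 7.70 × 10^-5 / 0.000448 = 0.1719 → 17.2%

17.2%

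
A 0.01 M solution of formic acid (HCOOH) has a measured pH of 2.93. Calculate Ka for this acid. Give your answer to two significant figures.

[H+] = 10^(-2.93) = 1.17 × 10^-3 M
At equilibrium [HA] = 0.01 − 1.17 × 10^-3 = 8.83 × 10^-3 M
Ka = [H+][A-]/[HA] = (1.17 × 10^-3)² / 8.83 × 10^-3 = 1.6 × 10^-4

Ka = 1.6 × 10^-4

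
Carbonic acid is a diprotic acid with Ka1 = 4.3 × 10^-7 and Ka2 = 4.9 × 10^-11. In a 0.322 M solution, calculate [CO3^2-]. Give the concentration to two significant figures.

4.9 × 10^-11 M

First ionization gives [H+] ≈ [HCO3-] = 3.72 × 10^-4 M.
Second step: Ka2 = [H+][CO3^2-]/[HCO3-] ≈ [CO3^2-] (since [H+] ≈ [HCO3-]).
So [CO3^2-] ≈ Ka2.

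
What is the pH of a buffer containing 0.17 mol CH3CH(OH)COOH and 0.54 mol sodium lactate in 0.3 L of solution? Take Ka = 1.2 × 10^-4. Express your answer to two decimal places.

pH = 4.42

pKa = −log(1.2 × 10^-4) = 3.921
Using pH = pKa + log([base]/[acid]) with [base]/[acid] = 0.54/0.17:
pH = 3.921 + (+0.502) = 4.42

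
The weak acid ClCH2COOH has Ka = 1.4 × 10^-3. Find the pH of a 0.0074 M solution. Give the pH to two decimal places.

ClCH2COOH ⇌ ClCH2COO- + H+
Ka = x²/(0.0074 − x) = 1.4 × 10^-3
x is not negligible relative to C₀; solve x² + 0.0014·x − 1.04e-05 = 0.
x = (−Ka + √(Ka² + 4·Ka·C₀))/2 = 2.59 × 10^-3 M
pH = −log(2.59 × 10^-3) = 2.59

pH = 2.59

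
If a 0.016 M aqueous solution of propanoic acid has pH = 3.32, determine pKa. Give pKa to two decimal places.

pKa = 4.83

[H+] = 10^(-3.32) = 4.79 × 10^-4 M
At equilibrium [HA] = 0.016 − 4.79 × 10^-4 = 1.55 × 10^-2 M
Ka = [H+][A-]/[HA] = (4.79 × 10^-4)² / 1.55 × 10^-2 = 1.48 × 10^-5
pKa = -log(1.48 × 10^-5) = 4.83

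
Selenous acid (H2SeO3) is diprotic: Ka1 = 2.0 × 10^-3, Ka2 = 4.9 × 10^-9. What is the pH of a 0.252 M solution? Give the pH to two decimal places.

pH = 1.67

Since Ka1 ≫ Ka2, the first ionization dominates [H+].
Ka1 = x²/(0.252 − x) = 2.0 × 10^-3
Solving the quadratic: x = (−Ka1 + √(Ka1² + 4·Ka1·C₀))/2 = 2.15 × 10^-2 M
pH = −log(2.15 × 10^-2) = 1.67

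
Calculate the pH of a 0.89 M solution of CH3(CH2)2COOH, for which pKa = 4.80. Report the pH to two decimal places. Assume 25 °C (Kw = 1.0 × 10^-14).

CH3(CH2)2COOH ⇌ CH3(CH2)2COO- + H+
Ka = 10^(−4.80) = 1.58 × 10^-5
From the ICE table, Ka = x²/(0.89 − x) = 1.58 × 10^-5.
Neglecting x in the denominator: x = √(1.58 × 10^-5 × 0.89) = 3.75 × 10^-3 M
pH = −log[H+] = −log(3.75 × 10^-3) = 2.43

pH = 2.43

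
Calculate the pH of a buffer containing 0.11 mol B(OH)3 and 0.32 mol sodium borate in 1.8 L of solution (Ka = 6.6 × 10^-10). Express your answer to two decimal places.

pH = 9.64

pKa = −log(6.6 × 10^-10) = 9.180
pH = pKa + log([A⁻]/[HA]) = 9.180 + log(0.32/0.11)
pH = 9.180 + (+0.464) = 9.64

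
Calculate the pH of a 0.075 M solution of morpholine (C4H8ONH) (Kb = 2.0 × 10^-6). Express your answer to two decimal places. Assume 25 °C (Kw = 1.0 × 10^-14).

C4H8ONH + H2O ⇌ C4H8ONH2+ + OH-
From the ICE table, Kb = x²/(0.075 − x) = 2.0 × 10^-6.
Neglecting x in the denominator: x = √(2.0 × 10^-6 × 0.075) = 3.87 × 10^-4 M
(x/C₀ = 0.52% < 5%, so the approximation holds.)
pOH = 3.41, so pH = 14.00 − pOH = 10.59

pH = 10.59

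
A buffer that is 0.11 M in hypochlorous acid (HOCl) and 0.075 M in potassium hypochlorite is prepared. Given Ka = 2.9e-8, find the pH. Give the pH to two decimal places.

pH = 7.37

pKa = −log(2.9 × 10^-8) = 7.538
pH = pKa + log([A⁻]/[HA]) = 7.538 + log(0.075/0.11)
pH = 7.538 + (-0.166) = 7.37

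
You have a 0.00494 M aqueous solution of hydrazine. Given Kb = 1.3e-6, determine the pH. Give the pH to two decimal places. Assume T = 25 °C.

N2H4 + H2O ⇌ N2H5+ + OH-
Kb = [OH-]²/(0.00494 − [OH-]) = 1.3 × 10^-6
Assume [OH-] ≪ 0.00494: [OH-] ≈ √(1.3 × 10^-6 × 0.00494) = 8.01 × 10^-5 M
Check: 1.6% ionized — well under 5%, approximation valid.
pOH = −log(8.01 × 10^-5) = 4.10; pH = 14.00 − 4.10 = 9.90

pH = 9.90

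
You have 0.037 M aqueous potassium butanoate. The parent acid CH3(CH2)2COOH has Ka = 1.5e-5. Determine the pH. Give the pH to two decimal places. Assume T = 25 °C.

CH3(CH2)2COO- is the conjugate base of the weak acid CH3(CH2)2COOH.
Kb = Kw/Ka = 1.0×10^-14 / 1.5 × 10^-5 = 6.67 × 10^-10
From the ICE table, Kb = x²/(0.037 − x) = 6.67 × 10^-10.
Since Kb ≪ C₀, x ≈ √(Kb·C₀) = 4.97 × 10^-6 M.
(x/C₀ = 0.013% < 5%, so the approximation holds.)
pOH = 5.30, so pH = 14.00 − pOH = 8.70

pH = 8.70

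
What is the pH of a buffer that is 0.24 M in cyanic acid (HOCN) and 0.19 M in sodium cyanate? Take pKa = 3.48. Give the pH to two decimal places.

pH = 3.38

Using pH = pKa + log([base]/[acid]) with [base]/[acid] = 0.19/0.24:
pH = 3.48 + (-0.101) = 3.38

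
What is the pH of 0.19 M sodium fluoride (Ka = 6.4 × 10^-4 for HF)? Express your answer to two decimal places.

pH = 8.24

F- is the conjugate base of the weak acid HF.
Kb = Kw/Ka = 1.0×10^-14 / 6.4 × 10^-4 = 1.56 × 10^-11
Let x = [OH-] at equilibrium. Kb = x²/(0.19 − x).
Assume x ≪ 0.19: x ≈ √(1.56 × 10^-11 × 0.19) = 1.72 × 10^-6 M
Check: 0.00091% ionized — well under 5%, approximation valid.
pOH = −log(1.72 × 10^-6) = 5.76; pH = 14.00 − 5.76 = 8.24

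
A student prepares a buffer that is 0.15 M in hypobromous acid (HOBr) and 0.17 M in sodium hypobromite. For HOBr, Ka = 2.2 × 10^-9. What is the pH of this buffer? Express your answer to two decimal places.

pKa = −log(2.2 × 10^-9) = 8.658
Henderson–Hasselbalch: pH = pKa + log([OBr-]/[HOBr]) = 8.658 + log(0.17/0.15)
pH = 8.658 + (+0.054) = 8.71

pH = 8.71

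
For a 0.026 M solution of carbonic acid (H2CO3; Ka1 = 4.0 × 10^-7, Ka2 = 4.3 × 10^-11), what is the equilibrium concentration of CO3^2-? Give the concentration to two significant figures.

4.3 × 10^-11 M

First ionization gives [H+] ≈ [HCO3-] = 1.02 × 10^-4 M.
Second step: Ka2 = [H+][CO3^2-]/[HCO3-] ≈ [CO3^2-] (since [H+] ≈ [HCO3-]).
So [CO3^2-] ≈ Ka2.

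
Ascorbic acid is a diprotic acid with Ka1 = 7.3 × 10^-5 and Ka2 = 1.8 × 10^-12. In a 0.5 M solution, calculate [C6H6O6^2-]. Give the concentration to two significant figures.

1.8 × 10^-12 M

First ionization gives [H+] ≈ [HC6H6O6-] = 6.04 × 10^-3 M.
Second step: Ka2 = [H+][C6H6O6^2-]/[HC6H6O6-] ≈ [C6H6O6^2-] (since [H+] ≈ [HC6H6O6-]).
So [C6H6O6^2-] ≈ Ka2.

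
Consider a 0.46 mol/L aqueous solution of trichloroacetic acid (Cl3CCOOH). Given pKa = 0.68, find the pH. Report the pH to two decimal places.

pH = 0.65

Cl3CCOOH ⇌ Cl3CCOO- + H+
Ka = 10^(−0.68) = 2.09 × 10^-1
Ka = [H+]²/(0.46 − [H+]) = 2.09 × 10^-1
The 5% rule fails; solving [H+]² + Ka·[H+] − Ka·C₀ = 0 exactly:
[H+] = [−0.209 + √(0.209² + 0.385)]/2 = 2.23 × 10^-1 M
pH = −log(2.23 × 10^-1) = 0.65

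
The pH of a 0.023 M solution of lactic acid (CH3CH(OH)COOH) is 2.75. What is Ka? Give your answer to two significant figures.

Ka = 1.5 × 10^-4

[H+] = 10^(-2.75) = 1.78 × 10^-3 M
At equilibrium [HA] = 0.023 − 1.78 × 10^-3 = 2.12 × 10^-2 M
Ka = [H+][A-]/[HA] = (1.78 × 10^-3)² / 2.12 × 10^-2 = 1.5 × 10^-4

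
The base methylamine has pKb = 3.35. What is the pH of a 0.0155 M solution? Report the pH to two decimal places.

CH3NH2 + H2O ⇌ CH3NH3+ + OH-
Kb = 10^(−3.35) = 4.47 × 10^-4
Kb = [OH-]²/(0.0155 − [OH-]) = 4.47 × 10^-4
Here C₀/Kb ≈ 34.7, so the small-[OH-] approximation fails. Use the quadratic:
[OH-] = (−Kb + √(Kb² + 4·Kb·C₀))/2 = 2.42 × 10^-3 M
pOH = 2.62, so pH = 14.00 − pOH = 11.38

pH = 11.38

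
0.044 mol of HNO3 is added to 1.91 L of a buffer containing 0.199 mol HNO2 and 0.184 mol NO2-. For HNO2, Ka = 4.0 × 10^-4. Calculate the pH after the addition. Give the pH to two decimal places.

pH = 3.16

After neutralization: n(HNO2) = 0.243 mol, n(NO2-) = 0.14 mol.
pKa = −log(4.0 × 10^-4) = 3.398
pH = pKa + log([A⁻]/[HA]) = 3.398 + log(0.14/0.243) = 3.398 -0.239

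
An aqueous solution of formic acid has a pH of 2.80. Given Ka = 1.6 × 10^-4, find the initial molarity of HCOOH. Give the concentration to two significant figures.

C₀ = 1.7 × 10^-2 M

[H+] = 10^(-2.80) = 1.58 × 10^-3 M = x
Ka = x²/(C₀ − x) ⇒ C₀ = x + x²/Ka
C₀ = 1.58 × 10^-3 + (1.58 × 10^-3)²/(1.6 × 10^-4) = 1.72 × 10^-2 M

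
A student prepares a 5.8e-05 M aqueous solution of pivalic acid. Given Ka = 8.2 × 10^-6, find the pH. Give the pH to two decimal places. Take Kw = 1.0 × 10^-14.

(CH3)3CCOOH ⇌ (CH3)3CCOO- + H+
From the ICE table, Ka = x²/(5.8e-05 − x) = 8.2 × 10^-6.
The 5% rule fails; solving x² + Ka·x − Ka·C₀ = 0 exactly:
x = [−8.2e-06 + √(8.2e-06² + 1.9e-09)]/2 = 1.81 × 10^-5 M
pH = −log[H+] = −log(1.81 × 10^-5) = 4.74

pH = 4.74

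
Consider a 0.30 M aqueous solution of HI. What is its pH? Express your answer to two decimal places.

pH = 0.52

HI is a strong acid and dissociates completely, so [H+] = 0.30 M.
pH = -log(0.3) = 0.52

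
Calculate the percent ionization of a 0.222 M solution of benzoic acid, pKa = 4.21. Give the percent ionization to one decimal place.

1.7%

C6H5COOH ⇌ C6H5COO- + H+; let x = [H+] at equilibrium.
Ka = 10^(−4.21) = 6.17 × 10^-5
x ≈ √(Ka·C₀) = √(6.17 × 10^-5 × 0.222) = 3.70 × 10^-3 M
% ionization = x/C₀ × 100% = 3.70 × 10^-3/0.222 × 100% = 1.7%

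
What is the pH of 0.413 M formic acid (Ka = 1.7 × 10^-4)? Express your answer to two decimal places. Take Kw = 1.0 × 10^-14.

HCOOH ⇌ HCOO- + H+
From the ICE table, Ka = x²/(0.413 − x) = 1.7 × 10^-4.
Neglecting x in the denominator: x = √(1.7 × 10^-4 × 0.413) = 8.38 × 10^-3 M
(x/C₀ = 2% < 5%, so the approximation holds.)
pH = −log(8.38 × 10^-3) = 2.08

pH = 2.08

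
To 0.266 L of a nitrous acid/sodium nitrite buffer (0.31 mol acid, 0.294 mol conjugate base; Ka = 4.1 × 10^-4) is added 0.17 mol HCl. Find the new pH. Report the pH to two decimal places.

pH = 2.80

After neutralization: n(HNO2) = 0.48 mol, n(NO2-) = 0.124 mol.
pKa = −log(4.1 × 10^-4) = 3.387
Henderson–Hasselbalch with mole ratio 0.124/0.48: pH = 3.387 + (-0.588)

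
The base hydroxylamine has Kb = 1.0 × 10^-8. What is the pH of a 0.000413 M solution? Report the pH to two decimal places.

pH = 8.31

NH2OH + H2O ⇌ NH3OH+ + OH-
From the ICE table, Kb = x²/(0.000413 − x) = 1.0 × 10^-8.
Neglecting x in the denominator: x = √(1.0 × 10^-8 × 0.000413) = 2.03 × 10^-6 M
pOH = 5.69, so pH = 14.00 − pOH = 8.31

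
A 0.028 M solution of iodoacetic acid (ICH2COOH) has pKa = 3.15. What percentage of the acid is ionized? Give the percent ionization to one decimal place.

14.7%

ICH2COOH ⇌ ICH2COO- + H+; let x = [H+] at equilibrium.
Ka = 10^(−3.15) = 7.08 × 10^-4
Solve x² + 0.000708x − 1.98e-05 = 0 → x = 4.11 × 10^-3 M
% ionization = x/C₀ × 100% = 4.11 × 10^-3/0.028 × 100% = 14.7%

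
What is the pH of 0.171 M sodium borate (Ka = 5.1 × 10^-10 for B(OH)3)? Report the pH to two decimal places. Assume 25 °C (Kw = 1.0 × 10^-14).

B(OH)4- is the conjugate base of the weak acid B(OH)3.
Kb = Kw/Ka = 1.0×10^-14 / 5.1 × 10^-10 = 1.96 × 10^-5
Let x = [OH-] at equilibrium. Kb = x²/(0.171 − x).
Assume x ≪ 0.171: x ≈ √(1.96 × 10^-5 × 0.171) = 1.83 × 10^-3 M
pOH = −log(1.83 × 10^-3) = 2.74; pH = 14.00 − 2.74 = 11.26

pH = 11.26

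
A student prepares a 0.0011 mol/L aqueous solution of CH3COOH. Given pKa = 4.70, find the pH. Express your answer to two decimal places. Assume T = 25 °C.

CH3COOH ⇌ CH3COO- + H+
Ka = 10^(−4.70) = 2.00 × 10^-5
From the ICE table, Ka = [H+]²/(0.0011 − [H+]) = 2.00 × 10^-5.
[H+] is not negligible relative to C₀; solve [H+]² + 2e-05·[H+] − 2.2e-08 = 0.
[H+] = (−Ka + √(Ka² + 4·Ka·C₀))/2 = 1.39 × 10^-4 M
pH = −log[H+] = −log(1.39 × 10^-4) = 3.86

pH = 3.86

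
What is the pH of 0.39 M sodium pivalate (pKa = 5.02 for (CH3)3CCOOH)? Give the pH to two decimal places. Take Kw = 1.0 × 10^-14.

(CH3)3CCOO- is the conjugate base of the weak acid (CH3)3CCOOH.
Ka = 10^(−5.02) = 9.55 × 10^-6
Kb = Kw/Ka = 1.0×10^-14 / 9.55 × 10^-6 = 1.05 × 10^-9
From the ICE table, Kb = x²/(0.39 − x) = 1.05 × 10^-9.
Neglecting x in the denominator: x = √(1.05 × 10^-9 × 0.39) = 2.02 × 10^-5 M
pOH = 4.69, so pH = 14.00 − pOH = 9.31

pH = 9.31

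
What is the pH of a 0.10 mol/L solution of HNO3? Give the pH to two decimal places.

pH = 1.00

HNO3 is a strong acid and dissociates completely, so [H+] = 0.10 M.
pH = -log(0.1) = 1.00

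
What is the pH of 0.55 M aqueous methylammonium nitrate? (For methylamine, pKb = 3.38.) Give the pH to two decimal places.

CH3NH3+ is the conjugate acid of the weak base CH3NH2.
Kb = 10^(−3.38) = 4.17 × 10^-4
Ka = Kw/Kb = 1.0×10^-14 / 4.17 × 10^-4 = 2.40 × 10^-11
Ka = x²/(0.55 − x) = 2.40 × 10^-11
Assume x ≪ 0.55: x ≈ √(2.40 × 10^-11 × 0.55) = 3.63 × 10^-6 M
Check: 0.00066% ionized — well under 5%, approximation valid.
pH = −log[H+] = −log(3.63 × 10^-6) = 5.44

pH = 5.44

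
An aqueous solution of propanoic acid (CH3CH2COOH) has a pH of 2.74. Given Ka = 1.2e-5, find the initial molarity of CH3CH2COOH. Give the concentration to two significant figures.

[H+] = 10^(-2.74) = 1.82 × 10^-3 M = x
Ka = x²/(C₀ − x) ⇒ C₀ = x + x²/Ka
C₀ = 1.82 × 10^-3 + (1.82 × 10^-3)²/(1.2 × 10^-5) = 2.78 × 10^-1 M

C₀ = 2.8 × 10^-1 M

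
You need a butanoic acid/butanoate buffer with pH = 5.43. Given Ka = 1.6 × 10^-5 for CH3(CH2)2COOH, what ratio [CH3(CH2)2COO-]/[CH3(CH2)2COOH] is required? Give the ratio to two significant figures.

pKa = -log(1.6 × 10^-5) = 4.796
pH = pKa + log(r) ⇒ log(r) = 5.43 − 4.796 = +0.634
r = [CH3(CH2)2COO-]/[CH3(CH2)2COOH] = 10^(+0.634) = 4.31

ratio = 4.3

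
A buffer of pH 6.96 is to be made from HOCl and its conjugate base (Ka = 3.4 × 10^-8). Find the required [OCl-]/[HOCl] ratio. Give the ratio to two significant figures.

pKa = -log(3.4 × 10^-8) = 7.469
pH = pKa + log(r) ⇒ log(r) = 6.96 − 7.469 = -0.509
r = [OCl-]/[HOCl] = 10^(-0.509) = 0.31

ratio = 0.31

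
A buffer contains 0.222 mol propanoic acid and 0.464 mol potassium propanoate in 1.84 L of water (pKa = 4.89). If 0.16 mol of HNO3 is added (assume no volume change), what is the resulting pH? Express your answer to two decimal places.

Added H+ converts CH3CH2COO- to CH3CH2COOH: CH3CH2COOH → 0.382 mol, CH3CH2COO- → 0.304 mol.
pH = pKa + log([A⁻]/[HA]) = 4.89 + log(0.304/0.382) = 4.89 -0.099

pH = 4.79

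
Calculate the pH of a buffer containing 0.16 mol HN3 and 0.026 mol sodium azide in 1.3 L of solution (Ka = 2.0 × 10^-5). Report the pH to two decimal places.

pH = 3.91

pKa = −log(2.0 × 10^-5) = 4.699
Using pH = pKa + log([base]/[acid]) with [base]/[acid] = 0.026/0.16:
pH = 4.699 + (-0.789) = 3.91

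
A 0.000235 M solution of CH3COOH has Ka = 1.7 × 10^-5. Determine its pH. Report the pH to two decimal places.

pH = 4.26

CH3COOH ⇌ CH3COO- + H+
From the ICE table, Ka = [H+]²/(0.000235 − [H+]) = 1.7 × 10^-5.
[H+] is not negligible relative to C₀; solve [H+]² + 1.7e-05·[H+] − 3.99e-09 = 0.
[H+] = [−1.7e-05 + √(1.7e-05² + 1.6e-08)]/2 = 5.53 × 10^-5 M
pH = −log[H+] = −log(5.53 × 10^-5) = 4.26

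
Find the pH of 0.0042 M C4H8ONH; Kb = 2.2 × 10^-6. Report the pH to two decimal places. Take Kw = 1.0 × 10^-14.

C4H8ONH + H2O ⇌ C4H8ONH2+ + OH-
Kb = x²/(0.0042 − x) = 2.2 × 10^-6
Since Kb ≪ C₀, x ≈ √(Kb·C₀) = 9.61 × 10^-5 M.
(x/C₀ = 2.3% < 5%, so the approximation holds.)
pOH = −log(9.61 × 10^-5) = 4.02; pH = 14.00 − 4.02 = 9.98

pH = 9.98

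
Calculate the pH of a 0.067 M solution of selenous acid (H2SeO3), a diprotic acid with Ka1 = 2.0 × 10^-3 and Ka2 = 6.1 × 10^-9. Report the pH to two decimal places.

Ka1 ≫ Ka2, so treat the first dissociation as the only significant source of H+.
Ka1 = x²/(0.067 − x) = 2.0 × 10^-3
Solving the quadratic: x = (−Ka1 + √(Ka1² + 4·Ka1·C₀))/2 = 1.06 × 10^-2 M
pH = −log(1.06 × 10^-2) = 1.97

pH = 1.97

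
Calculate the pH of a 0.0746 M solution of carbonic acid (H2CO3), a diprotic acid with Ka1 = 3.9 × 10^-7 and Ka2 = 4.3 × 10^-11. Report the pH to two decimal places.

Ka1 ≫ Ka2, so treat the first dissociation as the only significant source of H+.
Ka1 = x²/(0.0746 − x) = 3.9 × 10^-7
x ≈ √(3.9 × 10^-7 × 0.0746) = 1.71 × 10^-4 M
pH = −log(1.71 × 10^-4) = 3.77

pH = 3.77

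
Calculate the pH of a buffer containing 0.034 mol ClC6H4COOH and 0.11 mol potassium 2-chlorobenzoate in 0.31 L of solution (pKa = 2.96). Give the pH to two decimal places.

Using pH = pKa + log([base]/[acid]) with [base]/[acid] = 0.11/0.034:
pH = 2.96 + (+0.510) = 3.47

pH = 3.47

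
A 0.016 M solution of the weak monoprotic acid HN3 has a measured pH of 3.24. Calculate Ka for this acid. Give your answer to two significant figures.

Ka = 2.1 × 10^-5

[H+] = 10^(-3.24) = 5.75 × 10^-4 M
At equilibrium [HA] = 0.016 − 5.75 × 10^-4 = 1.54 × 10^-2 M
Ka = [H+][A-]/[HA] = (5.75 × 10^-4)² / 1.54 × 10^-2 = 2.1 × 10^-5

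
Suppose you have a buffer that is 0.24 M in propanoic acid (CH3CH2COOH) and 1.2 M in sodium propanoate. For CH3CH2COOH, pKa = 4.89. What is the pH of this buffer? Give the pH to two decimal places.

pH = 5.59

Using pH = pKa + log([base]/[acid]) with [base]/[acid] = 1.2/0.24:
pH = 4.89 + (+0.699) = 5.59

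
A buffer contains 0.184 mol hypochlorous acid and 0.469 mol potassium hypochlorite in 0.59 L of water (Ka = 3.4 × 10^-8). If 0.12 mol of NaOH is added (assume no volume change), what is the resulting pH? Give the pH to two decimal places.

pH = 8.43

After neutralization: n(HOCl) = 0.064 mol, n(OCl-) = 0.589 mol.
pKa = −log(3.4 × 10^-8) = 7.469
Henderson–Hasselbalch with mole ratio 0.589/0.064: pH = 7.469 + (+0.964)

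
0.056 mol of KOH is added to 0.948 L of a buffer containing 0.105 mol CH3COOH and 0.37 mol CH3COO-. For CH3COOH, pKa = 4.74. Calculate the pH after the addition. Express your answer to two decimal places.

pH = 5.68

OH- converts CH3COOH to CH3COO-: CH3COOH → 0.049 mol, CH3COO- → 0.426 mol.
Henderson–Hasselbalch with mole ratio 0.426/0.049: pH = 4.74 + (+0.939)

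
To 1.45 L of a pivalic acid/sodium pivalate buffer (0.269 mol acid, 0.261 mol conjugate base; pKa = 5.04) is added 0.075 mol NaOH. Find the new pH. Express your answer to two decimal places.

OH- converts (CH3)3CCOOH to (CH3)3CCOO-: (CH3)3CCOOH → 0.194 mol, (CH3)3CCOO- → 0.336 mol.
Henderson–Hasselbalch with mole ratio 0.336/0.194: pH = 5.04 + (+0.239)

pH = 5.28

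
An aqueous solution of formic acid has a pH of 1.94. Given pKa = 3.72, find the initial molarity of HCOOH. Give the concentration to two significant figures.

C₀ = 7.0 × 10^-1 M

[H+] = 10^(-1.94) = 1.15 × 10^-2 M = x
Ka = 10^(−3.72) = 1.91 × 10^-4
Ka = x²/(C₀ − x) ⇒ C₀ = x + x²/Ka
C₀ = 1.15 × 10^-2 + (1.15 × 10^-2)²/(1.91 × 10^-4) = 7.04 × 10^-1 M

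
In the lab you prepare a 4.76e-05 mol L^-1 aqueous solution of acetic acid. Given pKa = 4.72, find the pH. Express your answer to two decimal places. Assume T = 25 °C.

pH = 4.66

CH3COOH ⇌ CH3COO- + H+
Ka = 10^(−4.72) = 1.91 × 10^-5
Let x = [H+] at equilibrium. Ka = x²/(4.76e-05 − x).
Here C₀/Ka ≈ 2.49, so the small-x approximation fails. Use the quadratic:
x = [−1.91e-05 + √(1.91e-05² + 3.64e-09)]/2 = 2.21 × 10^-5 M
pH = −log[H+] = −log(2.21 × 10^-5) = 4.66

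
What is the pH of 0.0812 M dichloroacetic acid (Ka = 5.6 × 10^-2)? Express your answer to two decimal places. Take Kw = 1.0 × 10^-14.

Cl2CHCOOH ⇌ Cl2CHCOO- + H+
Ka = [H+]²/(0.0812 − [H+]) = 5.6 × 10^-2
[H+] is not negligible relative to C₀; solve [H+]² + 0.056·[H+] − 0.00455 = 0.
[H+] = (−Ka + √(Ka² + 4·Ka·C₀))/2 = 4.50 × 10^-2 M
pH = −log[H+] = −log(4.50 × 10^-2) = 1.35

pH = 1.35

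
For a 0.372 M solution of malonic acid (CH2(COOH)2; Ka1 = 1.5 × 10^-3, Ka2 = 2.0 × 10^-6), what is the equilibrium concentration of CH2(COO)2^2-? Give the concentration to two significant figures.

2.0 × 10^-6 M

First ionization gives [H+] ≈ [CH2(COOH)COO-] = 2.29 × 10^-2 M.
Second step: Ka2 = [H+][CH2(COO)2^2-]/[CH2(COOH)COO-] ≈ [CH2(COO)2^2-] (since [H+] ≈ [CH2(COOH)COO-]).
So [CH2(COO)2^2-] ≈ Ka2.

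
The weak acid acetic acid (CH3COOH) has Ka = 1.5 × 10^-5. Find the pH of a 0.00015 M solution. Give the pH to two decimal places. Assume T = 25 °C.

CH3COOH ⇌ CH3COO- + H+
From the ICE table, Ka = x²/(0.00015 − x) = 1.5 × 10^-5.
The 5% rule fails; solving x² + Ka·x − Ka·C₀ = 0 exactly:
x = [−1.5e-05 + √(1.5e-05² + 9e-09)]/2 = 4.05 × 10^-5 M
pH = −log[H+] = −log(4.05 × 10^-5) = 4.39

pH = 4.39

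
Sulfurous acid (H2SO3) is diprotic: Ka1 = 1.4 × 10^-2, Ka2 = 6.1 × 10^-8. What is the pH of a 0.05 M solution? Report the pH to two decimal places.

pH = 1.69

Ka1 ≫ Ka2, so treat the first dissociation as the only significant source of H+.
Ka1 = x²/(0.05 − x) = 1.4 × 10^-2
Solving the quadratic: x = (−Ka1 + √(Ka1² + 4·Ka1·C₀))/2 = 2.04 × 10^-2 M
pH = −log(2.04 × 10^-2) = 1.69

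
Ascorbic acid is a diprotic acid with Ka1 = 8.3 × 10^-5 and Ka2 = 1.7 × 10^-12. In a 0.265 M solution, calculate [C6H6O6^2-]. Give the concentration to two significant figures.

First ionization gives [H+] ≈ [HC6H6O6-] = 4.69 × 10^-3 M.
Second step: Ka2 = [H+][C6H6O6^2-]/[HC6H6O6-] ≈ [C6H6O6^2-] (since [H+] ≈ [HC6H6O6-]).
So [C6H6O6^2-] ≈ Ka2.

1.7 × 10^-12 M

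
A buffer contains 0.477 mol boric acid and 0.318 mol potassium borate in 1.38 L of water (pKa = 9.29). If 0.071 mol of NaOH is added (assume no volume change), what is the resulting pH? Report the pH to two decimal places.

After neutralization: n(B(OH)3) = 0.406 mol, n(B(OH)4-) = 0.389 mol.
pH = pKa + log(n_B(OH)4-/n_B(OH)3) = 9.29 + log(0.389/0.406) = 9.29 + (-0.019)

pH = 9.27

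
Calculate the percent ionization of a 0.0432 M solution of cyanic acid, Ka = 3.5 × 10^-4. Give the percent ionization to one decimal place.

8.6%

HOCN ⇌ OCN- + H+; let x = [H+] at equilibrium.
Ka = x²/(C₀ − x); solving the quadratic gives x = 3.72 × 10^-3 M.
Fraction ionized = 3.72 × 10^-3 / 0.0432 = 0.0861 → 8.6%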